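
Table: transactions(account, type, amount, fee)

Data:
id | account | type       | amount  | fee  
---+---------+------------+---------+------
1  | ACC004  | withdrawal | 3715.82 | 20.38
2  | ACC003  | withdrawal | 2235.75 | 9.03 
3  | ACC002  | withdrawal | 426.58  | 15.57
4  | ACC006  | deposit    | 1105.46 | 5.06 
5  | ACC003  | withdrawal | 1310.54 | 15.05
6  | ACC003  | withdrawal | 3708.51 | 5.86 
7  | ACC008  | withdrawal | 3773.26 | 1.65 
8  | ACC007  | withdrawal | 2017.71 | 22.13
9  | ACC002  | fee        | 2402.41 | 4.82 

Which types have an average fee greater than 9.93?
SELECT type, AVG(fee)
FROM transactions
GROUP BY type
HAVING AVG(fee) > 9.93

Result:
  withdrawal: avg=12.81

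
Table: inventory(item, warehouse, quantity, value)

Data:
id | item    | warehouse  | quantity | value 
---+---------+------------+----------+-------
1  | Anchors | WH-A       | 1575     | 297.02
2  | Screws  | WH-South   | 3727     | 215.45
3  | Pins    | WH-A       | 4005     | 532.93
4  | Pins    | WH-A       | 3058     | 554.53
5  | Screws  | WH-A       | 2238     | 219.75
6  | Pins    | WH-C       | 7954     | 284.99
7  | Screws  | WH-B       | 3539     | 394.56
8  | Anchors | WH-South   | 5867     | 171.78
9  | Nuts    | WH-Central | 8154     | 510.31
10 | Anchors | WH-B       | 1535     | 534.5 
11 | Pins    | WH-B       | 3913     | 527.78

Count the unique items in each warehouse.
SELECT warehouse, COUNT(DISTINCT item)
FROM inventory
GROUP BY warehouse

Result:
  WH-A: 3 distinct
  WH-B: 3 distinct
  WH-C: 1 distinct
  WH-Central: 1 distinct
  WH-South: 2 distinct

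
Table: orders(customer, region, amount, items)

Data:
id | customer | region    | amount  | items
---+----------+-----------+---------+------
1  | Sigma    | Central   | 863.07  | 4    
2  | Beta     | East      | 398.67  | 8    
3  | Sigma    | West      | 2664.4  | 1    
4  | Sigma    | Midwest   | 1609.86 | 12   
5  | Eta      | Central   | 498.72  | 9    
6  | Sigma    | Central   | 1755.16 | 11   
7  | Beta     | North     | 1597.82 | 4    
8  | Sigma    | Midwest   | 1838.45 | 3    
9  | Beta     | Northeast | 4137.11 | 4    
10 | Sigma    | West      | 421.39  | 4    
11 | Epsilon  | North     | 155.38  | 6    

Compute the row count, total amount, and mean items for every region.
SELECT region,
       COUNT(*) as cnt,
       SUM(amount) as total_amount,
       AVG(items) as avg_items
FROM orders
GROUP BY region

Result:
  Central: 3 records, 3116.95 total amount, 8.00 avg items
  East: 1 records, 398.67 total amount, 8.00 avg items
  Midwest: 2 records, 3448.31 total amount, 7.50 avg items
  North: 2 records, 1753.20 total amount, 5.00 avg items
  Northeast: 1 records, 4137.11 total amount, 4.00 avg items
  West: 2 records, 3085.79 total amount, 2.50 avg items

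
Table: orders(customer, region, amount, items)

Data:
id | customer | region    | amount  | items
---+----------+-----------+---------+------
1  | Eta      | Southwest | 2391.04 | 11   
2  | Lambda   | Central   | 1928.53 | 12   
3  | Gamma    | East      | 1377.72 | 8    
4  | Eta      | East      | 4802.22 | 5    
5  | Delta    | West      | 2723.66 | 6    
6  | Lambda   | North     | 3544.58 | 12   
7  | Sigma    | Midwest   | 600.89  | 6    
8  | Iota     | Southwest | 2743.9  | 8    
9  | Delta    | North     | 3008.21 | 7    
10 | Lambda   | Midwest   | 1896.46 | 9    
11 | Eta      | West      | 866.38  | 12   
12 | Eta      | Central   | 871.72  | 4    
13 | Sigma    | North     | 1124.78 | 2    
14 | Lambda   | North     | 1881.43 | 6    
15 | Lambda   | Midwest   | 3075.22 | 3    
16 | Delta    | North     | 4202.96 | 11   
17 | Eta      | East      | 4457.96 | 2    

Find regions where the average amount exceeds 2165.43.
SELECT region, AVG(amount)
FROM orders
GROUP BY region
HAVING AVG(amount) > 2165.43

Result:
  East: avg=3545.97
  North: avg=2752.39
  Southwest: avg=2567.47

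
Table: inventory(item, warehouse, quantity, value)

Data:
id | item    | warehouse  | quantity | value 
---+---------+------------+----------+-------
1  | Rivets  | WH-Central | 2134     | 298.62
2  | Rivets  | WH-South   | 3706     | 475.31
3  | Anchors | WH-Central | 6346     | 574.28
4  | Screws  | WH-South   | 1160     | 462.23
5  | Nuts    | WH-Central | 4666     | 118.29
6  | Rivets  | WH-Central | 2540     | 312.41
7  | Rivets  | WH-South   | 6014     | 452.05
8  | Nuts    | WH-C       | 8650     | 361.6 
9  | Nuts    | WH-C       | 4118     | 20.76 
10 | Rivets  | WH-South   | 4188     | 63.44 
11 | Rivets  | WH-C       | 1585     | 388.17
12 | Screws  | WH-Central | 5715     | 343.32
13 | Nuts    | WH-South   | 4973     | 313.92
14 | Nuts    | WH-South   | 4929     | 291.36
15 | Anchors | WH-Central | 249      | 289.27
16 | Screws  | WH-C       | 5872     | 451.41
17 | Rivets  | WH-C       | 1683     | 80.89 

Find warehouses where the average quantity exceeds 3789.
SELECT warehouse, AVG(quantity)
FROM inventory
GROUP BY warehouse
HAVING AVG(quantity) > 3789

Result:
  WH-C: avg=4381.60
  WH-South: avg=4161.67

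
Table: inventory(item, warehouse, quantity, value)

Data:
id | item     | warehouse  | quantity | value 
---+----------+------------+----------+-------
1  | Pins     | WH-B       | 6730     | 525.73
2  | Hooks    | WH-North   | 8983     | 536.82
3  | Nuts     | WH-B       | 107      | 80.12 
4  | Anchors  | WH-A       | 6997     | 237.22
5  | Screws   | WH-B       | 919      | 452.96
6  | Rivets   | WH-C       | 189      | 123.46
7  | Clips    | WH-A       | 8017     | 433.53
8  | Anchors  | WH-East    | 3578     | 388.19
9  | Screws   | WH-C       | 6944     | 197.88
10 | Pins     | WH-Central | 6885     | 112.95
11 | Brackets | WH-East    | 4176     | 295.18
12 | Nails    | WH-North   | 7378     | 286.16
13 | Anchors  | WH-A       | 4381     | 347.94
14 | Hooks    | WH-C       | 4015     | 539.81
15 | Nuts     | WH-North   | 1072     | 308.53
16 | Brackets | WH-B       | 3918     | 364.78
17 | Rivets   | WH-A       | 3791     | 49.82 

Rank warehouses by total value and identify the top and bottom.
SELECT warehouse, SUM(value)
FROM inventory
GROUP BY warehouse
ORDER BY SUM(value)

All groups:
  WH-Central: 112.95
  WH-East: 683.37
  WH-C: 861.15
  WH-A: 1068.51
  WH-North: 1131.51
  WH-B: 1423.59

Highest: WH-B (1423.59)
Lowest: WH-Central (112.95)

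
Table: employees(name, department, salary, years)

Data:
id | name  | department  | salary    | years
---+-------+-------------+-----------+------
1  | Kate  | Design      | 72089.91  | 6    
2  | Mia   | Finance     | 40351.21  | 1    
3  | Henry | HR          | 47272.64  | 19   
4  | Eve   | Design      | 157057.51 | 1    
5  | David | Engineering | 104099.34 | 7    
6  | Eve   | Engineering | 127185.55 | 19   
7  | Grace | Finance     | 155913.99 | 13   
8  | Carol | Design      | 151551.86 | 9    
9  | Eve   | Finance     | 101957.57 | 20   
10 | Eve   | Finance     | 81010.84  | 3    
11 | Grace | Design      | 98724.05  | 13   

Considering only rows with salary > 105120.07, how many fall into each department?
SELECT department, COUNT(*)
FROM employees
WHERE salary > 105120.07
GROUP BY department

Note: WHERE filters rows before grouping.

Result:
  Design: 2
  Engineering: 1
  Finance: 1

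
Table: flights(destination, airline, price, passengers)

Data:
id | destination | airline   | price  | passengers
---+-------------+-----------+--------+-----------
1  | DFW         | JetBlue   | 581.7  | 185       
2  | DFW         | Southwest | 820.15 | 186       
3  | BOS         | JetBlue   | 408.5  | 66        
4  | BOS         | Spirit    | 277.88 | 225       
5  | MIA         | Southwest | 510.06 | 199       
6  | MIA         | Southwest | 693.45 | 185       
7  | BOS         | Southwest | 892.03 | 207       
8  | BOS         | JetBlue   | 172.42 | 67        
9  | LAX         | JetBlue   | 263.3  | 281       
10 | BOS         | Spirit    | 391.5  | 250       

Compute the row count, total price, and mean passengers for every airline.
SELECT airline,
       COUNT(*) as cnt,
       SUM(price) as total_price,
       AVG(passengers) as avg_passengers
FROM flights
GROUP BY airline

Result:
  JetBlue: 4 records, 1425.92 total price, 149.75 avg passengers
  Southwest: 4 records, 2915.69 total price, 194.25 avg passengers
  Spirit: 2 records, 669.38 total price, 237.50 avg passengers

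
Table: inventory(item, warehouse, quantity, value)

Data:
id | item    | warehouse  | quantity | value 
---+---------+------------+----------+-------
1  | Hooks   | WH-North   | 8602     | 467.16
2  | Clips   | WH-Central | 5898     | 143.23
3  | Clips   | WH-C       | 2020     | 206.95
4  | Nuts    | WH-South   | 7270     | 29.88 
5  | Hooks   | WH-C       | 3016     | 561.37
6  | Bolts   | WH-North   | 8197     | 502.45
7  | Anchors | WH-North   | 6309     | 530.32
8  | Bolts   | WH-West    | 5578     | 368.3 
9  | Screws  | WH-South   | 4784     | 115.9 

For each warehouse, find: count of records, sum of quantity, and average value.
SELECT warehouse,
       COUNT(*) as cnt,
       SUM(quantity) as total_quantity,
       AVG(value) as avg_value
FROM inventory
GROUP BY warehouse

Result:
  WH-C: 2 records, 5036 total quantity, 384.16 avg value
  WH-Central: 1 records, 5898 total quantity, 143.23 avg value
  WH-North: 3 records, 23108 total quantity, 499.98 avg value
  WH-South: 2 records, 12054 total quantity, 72.89 avg value
  WH-West: 1 records, 5578 total quantity, 368.30 avg value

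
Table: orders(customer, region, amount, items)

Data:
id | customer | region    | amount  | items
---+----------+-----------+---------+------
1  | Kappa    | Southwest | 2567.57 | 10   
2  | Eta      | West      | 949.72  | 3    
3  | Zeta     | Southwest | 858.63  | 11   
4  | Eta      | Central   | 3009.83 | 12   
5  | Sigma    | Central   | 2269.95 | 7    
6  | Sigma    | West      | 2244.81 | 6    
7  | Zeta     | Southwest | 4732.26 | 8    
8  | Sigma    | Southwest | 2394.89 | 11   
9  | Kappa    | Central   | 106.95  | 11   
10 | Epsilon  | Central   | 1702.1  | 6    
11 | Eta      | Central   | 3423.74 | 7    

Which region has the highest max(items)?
SELECT region, MAX(items) as val
FROM orders
GROUP BY region
ORDER BY val DESC
LIMIT 1

Result: Central with max(items) = 12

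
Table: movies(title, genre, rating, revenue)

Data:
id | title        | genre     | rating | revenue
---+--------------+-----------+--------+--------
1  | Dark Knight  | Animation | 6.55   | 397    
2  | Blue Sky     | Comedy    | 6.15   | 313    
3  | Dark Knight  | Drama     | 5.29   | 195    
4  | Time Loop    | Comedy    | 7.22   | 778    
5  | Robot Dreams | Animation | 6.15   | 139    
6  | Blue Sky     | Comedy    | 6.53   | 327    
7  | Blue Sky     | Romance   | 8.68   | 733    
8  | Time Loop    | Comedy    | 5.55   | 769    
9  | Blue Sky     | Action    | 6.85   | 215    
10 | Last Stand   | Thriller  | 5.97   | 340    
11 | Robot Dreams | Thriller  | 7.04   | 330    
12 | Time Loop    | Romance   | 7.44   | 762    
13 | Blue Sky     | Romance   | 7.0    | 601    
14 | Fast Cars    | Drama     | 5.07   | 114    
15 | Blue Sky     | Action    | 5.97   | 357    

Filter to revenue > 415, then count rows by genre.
SELECT genre, COUNT(*)
FROM movies
WHERE revenue > 415
GROUP BY genre

Note: WHERE filters rows before grouping.

Result:
  Comedy: 2
  Romance: 3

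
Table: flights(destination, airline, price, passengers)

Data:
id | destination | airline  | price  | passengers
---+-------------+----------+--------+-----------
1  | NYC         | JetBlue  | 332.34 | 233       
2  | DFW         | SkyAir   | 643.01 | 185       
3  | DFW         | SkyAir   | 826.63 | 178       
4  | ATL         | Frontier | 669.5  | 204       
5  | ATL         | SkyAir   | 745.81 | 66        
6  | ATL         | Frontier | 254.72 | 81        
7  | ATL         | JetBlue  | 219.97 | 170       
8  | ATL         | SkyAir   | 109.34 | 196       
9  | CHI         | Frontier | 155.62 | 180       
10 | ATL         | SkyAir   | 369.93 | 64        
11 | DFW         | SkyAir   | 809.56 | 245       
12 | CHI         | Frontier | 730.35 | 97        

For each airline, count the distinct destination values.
SELECT airline, COUNT(DISTINCT destination)
FROM flights
GROUP BY airline

Result:
  Frontier: 2 distinct
  JetBlue: 2 distinct
  SkyAir: 2 distinct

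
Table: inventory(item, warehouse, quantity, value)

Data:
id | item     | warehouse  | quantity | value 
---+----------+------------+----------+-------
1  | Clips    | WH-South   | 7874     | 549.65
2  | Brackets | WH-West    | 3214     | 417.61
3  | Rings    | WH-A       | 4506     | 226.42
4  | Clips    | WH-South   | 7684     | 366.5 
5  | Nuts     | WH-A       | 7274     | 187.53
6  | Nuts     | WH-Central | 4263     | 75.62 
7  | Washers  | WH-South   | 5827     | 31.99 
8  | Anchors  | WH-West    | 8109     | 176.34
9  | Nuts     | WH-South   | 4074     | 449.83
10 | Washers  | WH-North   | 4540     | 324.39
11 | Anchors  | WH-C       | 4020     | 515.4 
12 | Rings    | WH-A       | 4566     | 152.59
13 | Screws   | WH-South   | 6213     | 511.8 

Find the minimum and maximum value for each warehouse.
SELECT warehouse, MIN(value), MAX(value)
FROM inventory
GROUP BY warehouse

Result:
  WH-A: min=152.59, max=226.42
  WH-C: min=515.40, max=515.40
  WH-Central: min=75.62, max=75.62
  WH-North: min=324.39, max=324.39
  WH-South: min=31.99, max=549.65
  WH-West: min=176.34, max=417.61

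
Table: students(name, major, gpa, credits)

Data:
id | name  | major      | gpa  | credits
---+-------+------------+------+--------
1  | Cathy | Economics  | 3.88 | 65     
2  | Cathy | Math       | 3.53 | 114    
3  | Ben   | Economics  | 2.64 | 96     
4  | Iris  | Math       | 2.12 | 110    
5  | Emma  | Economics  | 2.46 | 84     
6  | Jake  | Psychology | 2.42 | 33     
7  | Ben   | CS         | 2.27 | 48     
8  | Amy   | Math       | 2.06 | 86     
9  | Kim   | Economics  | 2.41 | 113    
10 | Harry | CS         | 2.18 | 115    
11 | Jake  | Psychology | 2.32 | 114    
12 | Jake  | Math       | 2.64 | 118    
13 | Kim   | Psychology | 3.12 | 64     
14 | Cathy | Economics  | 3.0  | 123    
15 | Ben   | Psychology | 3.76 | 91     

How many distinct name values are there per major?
SELECT major, COUNT(DISTINCT name)
FROM students
GROUP BY major

Result:
  CS: 2 distinct
  Economics: 4 distinct
  Math: 4 distinct
  Psychology: 3 distinct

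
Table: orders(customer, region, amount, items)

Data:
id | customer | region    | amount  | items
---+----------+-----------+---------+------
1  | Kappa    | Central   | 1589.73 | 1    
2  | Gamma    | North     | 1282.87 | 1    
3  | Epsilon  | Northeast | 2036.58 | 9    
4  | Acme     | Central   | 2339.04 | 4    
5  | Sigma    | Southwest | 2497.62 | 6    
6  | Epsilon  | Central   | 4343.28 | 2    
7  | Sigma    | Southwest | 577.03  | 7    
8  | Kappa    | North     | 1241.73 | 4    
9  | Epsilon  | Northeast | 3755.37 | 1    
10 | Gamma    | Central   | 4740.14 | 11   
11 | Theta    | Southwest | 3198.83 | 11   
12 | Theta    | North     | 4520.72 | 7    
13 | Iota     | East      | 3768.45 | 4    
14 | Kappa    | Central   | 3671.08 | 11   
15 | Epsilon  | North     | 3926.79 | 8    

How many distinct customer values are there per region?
SELECT region, COUNT(DISTINCT customer)
FROM orders
GROUP BY region

Result:
  Central: 4 distinct
  East: 1 distinct
  North: 4 distinct
  Northeast: 1 distinct
  Southwest: 2 distinct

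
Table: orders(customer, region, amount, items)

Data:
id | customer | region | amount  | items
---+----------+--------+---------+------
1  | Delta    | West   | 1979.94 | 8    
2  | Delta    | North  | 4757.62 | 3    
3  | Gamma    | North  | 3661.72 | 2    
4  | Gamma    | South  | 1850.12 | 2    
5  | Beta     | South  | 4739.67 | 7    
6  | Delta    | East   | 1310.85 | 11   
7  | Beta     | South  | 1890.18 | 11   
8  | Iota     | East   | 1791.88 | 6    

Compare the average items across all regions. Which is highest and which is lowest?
SELECT region, AVG(items)
FROM orders
GROUP BY region
ORDER BY AVG(items)

All groups:
  North: 2.50
  South: 6.67
  West: 8.00
  East: 8.50

Highest: East (8.50)
Lowest: North (2.50)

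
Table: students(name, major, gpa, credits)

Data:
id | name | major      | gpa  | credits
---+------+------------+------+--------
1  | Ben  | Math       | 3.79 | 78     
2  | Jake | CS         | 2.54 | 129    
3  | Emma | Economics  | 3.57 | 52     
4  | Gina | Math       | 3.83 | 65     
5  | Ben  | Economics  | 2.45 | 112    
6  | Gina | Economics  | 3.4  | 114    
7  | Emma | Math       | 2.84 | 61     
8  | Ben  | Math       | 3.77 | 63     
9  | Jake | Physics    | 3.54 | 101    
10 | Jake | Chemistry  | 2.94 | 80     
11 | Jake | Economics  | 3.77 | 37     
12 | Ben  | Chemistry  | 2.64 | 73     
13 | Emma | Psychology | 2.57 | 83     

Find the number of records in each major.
SELECT major, COUNT(*) as count
FROM students
GROUP BY major

Result:
  CS: 1
  Chemistry: 2
  Economics: 4
  Math: 4
  Physics: 1
  Psychology: 1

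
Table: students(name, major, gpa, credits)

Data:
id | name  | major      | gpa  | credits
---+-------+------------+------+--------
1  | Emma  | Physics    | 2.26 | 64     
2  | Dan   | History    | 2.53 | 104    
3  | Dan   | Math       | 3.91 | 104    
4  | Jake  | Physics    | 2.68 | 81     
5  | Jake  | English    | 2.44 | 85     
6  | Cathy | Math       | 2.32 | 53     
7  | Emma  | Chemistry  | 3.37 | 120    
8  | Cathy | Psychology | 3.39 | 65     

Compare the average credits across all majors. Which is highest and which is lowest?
SELECT major, AVG(credits)
FROM students
GROUP BY major
ORDER BY AVG(credits)

All groups:
  Psychology: 65.00
  Physics: 72.50
  Math: 78.50
  English: 85.00
  History: 104.00
  Chemistry: 120.00

Highest: Chemistry (120.00)
Lowest: Psychology (65.00)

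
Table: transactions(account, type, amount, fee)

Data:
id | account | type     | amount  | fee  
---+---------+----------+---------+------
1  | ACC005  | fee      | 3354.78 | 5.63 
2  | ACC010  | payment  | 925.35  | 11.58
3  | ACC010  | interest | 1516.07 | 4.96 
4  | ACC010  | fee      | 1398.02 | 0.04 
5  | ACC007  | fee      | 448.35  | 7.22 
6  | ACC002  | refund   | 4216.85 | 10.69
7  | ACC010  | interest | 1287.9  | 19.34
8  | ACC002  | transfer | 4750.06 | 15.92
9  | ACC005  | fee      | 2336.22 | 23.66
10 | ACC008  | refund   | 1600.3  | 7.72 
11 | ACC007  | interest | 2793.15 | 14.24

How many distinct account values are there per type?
SELECT type, COUNT(DISTINCT account)
FROM transactions
GROUP BY type

Result:
  fee: 3 distinct
  interest: 2 distinct
  payment: 1 distinct
  refund: 2 distinct
  transfer: 1 distinct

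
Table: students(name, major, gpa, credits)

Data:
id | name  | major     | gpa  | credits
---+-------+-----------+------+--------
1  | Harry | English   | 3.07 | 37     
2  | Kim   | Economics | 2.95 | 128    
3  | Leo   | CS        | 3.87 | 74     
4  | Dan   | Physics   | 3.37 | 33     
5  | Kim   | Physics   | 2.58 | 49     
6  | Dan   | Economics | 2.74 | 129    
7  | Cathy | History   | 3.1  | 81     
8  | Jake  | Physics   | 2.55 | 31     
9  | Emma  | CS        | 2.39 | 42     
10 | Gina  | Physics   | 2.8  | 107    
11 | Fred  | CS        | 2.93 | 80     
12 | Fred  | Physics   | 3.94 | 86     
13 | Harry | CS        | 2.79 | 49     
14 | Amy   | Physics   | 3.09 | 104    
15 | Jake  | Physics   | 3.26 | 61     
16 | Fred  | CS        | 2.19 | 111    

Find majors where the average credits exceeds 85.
SELECT major, AVG(credits)
FROM students
GROUP BY major
HAVING AVG(credits) > 85

Result:
  Economics: avg=128.50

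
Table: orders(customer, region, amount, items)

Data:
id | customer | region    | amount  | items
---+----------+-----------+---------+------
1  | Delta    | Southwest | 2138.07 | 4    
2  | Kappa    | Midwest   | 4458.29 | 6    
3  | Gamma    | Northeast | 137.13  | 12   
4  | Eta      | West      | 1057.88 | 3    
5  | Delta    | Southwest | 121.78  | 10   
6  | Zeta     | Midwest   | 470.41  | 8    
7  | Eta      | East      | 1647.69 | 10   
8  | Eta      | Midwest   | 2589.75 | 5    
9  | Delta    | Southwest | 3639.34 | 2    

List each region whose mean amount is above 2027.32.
SELECT region, AVG(amount)
FROM orders
GROUP BY region
HAVING AVG(amount) > 2027.32

Result:
  Midwest: avg=2506.15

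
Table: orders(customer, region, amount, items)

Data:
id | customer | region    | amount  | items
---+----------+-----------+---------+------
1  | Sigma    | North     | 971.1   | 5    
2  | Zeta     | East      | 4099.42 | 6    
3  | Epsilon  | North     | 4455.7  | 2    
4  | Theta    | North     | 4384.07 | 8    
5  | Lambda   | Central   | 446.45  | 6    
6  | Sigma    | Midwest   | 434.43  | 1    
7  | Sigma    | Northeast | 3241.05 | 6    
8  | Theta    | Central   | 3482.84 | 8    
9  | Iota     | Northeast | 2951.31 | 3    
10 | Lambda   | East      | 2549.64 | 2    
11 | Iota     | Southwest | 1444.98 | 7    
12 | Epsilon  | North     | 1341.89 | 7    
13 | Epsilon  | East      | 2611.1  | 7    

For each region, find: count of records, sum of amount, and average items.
SELECT region,
       COUNT(*) as cnt,
       SUM(amount) as total_amount,
       AVG(items) as avg_items
FROM orders
GROUP BY region

Result:
  Central: 2 records, 3929.29 total amount, 7.00 avg items
  East: 3 records, 9260.16 total amount, 5.00 avg items
  Midwest: 1 records, 434.43 total amount, 1.00 avg items
  North: 4 records, 11152.76 total amount, 5.50 avg items
  Northeast: 2 records, 6192.36 total amount, 4.50 avg items
  Southwest: 1 records, 1444.98 total amount, 7.00 avg items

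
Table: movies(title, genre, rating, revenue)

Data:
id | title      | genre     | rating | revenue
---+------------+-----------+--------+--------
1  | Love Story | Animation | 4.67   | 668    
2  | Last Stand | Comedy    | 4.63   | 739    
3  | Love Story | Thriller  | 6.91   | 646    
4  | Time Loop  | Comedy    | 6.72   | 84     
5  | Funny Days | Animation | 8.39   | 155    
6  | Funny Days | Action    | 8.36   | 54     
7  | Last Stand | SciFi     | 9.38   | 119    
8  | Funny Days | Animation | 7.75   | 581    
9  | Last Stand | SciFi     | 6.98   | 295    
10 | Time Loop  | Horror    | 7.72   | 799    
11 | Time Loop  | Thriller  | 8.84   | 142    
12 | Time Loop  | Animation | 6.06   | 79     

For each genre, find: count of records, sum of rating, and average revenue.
SELECT genre,
       COUNT(*) as cnt,
       SUM(rating) as total_rating,
       AVG(revenue) as avg_revenue
FROM movies
GROUP BY genre

Result:
  Action: 1 records, 8.36 total rating, 54.00 avg revenue
  Animation: 4 records, 26.87 total rating, 370.75 avg revenue
  Comedy: 2 records, 11.35 total rating, 411.50 avg revenue
  Horror: 1 records, 7.72 total rating, 799.00 avg revenue
  SciFi: 2 records, 16.36 total rating, 207.00 avg revenue
  Thriller: 2 records, 15.75 total rating, 394.00 avg revenue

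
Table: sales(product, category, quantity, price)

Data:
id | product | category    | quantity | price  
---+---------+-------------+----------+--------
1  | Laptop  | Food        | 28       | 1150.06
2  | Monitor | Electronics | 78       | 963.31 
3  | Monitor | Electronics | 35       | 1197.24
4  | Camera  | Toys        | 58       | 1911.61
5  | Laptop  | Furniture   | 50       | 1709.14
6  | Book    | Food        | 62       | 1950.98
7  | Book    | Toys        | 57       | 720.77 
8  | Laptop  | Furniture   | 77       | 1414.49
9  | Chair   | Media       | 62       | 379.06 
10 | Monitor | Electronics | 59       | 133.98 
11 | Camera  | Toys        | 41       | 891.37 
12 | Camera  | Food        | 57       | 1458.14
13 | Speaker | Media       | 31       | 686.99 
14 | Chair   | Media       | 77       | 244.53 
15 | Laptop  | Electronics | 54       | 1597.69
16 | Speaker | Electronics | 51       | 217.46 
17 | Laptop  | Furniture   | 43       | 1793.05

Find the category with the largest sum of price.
SELECT category, SUM(price) as val
FROM sales
GROUP BY category
ORDER BY val DESC
LIMIT 1

Result: Furniture with sum(price) = 4916.68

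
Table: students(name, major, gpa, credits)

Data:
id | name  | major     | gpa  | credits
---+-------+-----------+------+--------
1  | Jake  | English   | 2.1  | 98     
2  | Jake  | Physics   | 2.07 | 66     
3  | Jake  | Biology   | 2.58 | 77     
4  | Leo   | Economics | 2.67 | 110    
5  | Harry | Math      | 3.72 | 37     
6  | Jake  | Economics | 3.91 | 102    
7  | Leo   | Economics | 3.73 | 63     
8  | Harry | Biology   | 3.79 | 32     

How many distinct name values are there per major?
SELECT major, COUNT(DISTINCT name)
FROM students
GROUP BY major

Result:
  Biology: 2 distinct
  Economics: 2 distinct
  English: 1 distinct
  Math: 1 distinct
  Physics: 1 distinct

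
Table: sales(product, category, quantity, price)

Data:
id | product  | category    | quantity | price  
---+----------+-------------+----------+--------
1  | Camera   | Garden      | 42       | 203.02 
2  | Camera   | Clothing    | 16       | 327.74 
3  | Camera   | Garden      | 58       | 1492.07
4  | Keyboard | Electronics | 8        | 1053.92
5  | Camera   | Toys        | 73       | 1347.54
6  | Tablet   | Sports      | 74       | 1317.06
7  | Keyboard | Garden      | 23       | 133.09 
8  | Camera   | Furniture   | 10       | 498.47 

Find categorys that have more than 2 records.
SELECT category, COUNT(*) as cnt
FROM sales
GROUP BY category
HAVING COUNT(*) > 2

Result:
  Garden: 3

Note: HAVING filters groups after aggregation, WHERE filters rows before.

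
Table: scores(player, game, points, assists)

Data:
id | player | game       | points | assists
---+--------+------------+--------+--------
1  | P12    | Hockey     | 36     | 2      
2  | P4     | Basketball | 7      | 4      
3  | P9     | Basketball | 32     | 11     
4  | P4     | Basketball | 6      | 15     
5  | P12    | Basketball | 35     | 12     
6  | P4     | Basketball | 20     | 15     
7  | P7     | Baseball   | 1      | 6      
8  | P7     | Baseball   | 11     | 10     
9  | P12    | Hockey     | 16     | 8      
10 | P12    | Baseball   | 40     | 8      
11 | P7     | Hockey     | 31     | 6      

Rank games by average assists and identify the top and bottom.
SELECT game, AVG(assists)
FROM scores
GROUP BY game
ORDER BY AVG(assists)

All groups:
  Hockey: 5.33
  Baseball: 8.00
  Basketball: 11.40

Highest: Basketball (11.40)
Lowest: Hockey (5.33)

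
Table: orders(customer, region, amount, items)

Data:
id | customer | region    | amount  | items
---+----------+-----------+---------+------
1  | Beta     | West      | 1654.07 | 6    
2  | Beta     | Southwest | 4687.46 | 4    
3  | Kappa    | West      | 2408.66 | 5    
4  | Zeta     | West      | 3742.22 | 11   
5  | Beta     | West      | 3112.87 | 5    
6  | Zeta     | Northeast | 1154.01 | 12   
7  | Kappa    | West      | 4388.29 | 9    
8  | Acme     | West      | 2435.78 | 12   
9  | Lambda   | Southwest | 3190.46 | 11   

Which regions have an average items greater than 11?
SELECT region, AVG(items)
FROM orders
GROUP BY region
HAVING AVG(items) > 11

Result:
  Northeast: avg=12.00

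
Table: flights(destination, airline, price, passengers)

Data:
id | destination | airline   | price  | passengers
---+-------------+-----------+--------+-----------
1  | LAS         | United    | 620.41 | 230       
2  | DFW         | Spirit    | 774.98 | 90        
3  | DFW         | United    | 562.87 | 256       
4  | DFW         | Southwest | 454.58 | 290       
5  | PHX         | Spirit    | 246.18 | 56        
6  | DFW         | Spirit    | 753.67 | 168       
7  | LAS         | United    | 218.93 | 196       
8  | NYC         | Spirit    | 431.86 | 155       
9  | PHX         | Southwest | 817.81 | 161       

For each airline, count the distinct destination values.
SELECT airline, COUNT(DISTINCT destination)
FROM flights
GROUP BY airline

Result:
  Southwest: 2 distinct
  Spirit: 3 distinct
  United: 2 distinct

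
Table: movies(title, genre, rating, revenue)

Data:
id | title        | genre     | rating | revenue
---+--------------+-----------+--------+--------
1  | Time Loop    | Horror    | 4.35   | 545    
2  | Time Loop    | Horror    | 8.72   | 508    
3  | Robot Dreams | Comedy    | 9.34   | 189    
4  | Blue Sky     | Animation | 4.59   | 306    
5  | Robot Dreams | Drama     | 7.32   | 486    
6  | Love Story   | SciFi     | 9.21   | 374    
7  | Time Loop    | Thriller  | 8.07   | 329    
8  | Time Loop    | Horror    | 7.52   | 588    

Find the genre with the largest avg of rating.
SELECT genre, AVG(rating) as val
FROM movies
GROUP BY genre
ORDER BY val DESC
LIMIT 1

Result: Comedy with avg(rating) = 9.34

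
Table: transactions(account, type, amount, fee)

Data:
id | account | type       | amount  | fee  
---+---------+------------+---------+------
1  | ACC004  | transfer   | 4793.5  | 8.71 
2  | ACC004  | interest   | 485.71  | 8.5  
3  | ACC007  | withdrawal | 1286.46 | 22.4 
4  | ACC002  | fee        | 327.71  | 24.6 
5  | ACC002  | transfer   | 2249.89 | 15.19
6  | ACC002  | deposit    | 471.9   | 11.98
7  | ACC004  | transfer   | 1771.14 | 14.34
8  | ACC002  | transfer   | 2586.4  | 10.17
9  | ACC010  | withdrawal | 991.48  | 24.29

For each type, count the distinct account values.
SELECT type, COUNT(DISTINCT account)
FROM transactions
GROUP BY type

Result:
  deposit: 1 distinct
  fee: 1 distinct
  interest: 1 distinct
  transfer: 2 distinct
  withdrawal: 2 distinct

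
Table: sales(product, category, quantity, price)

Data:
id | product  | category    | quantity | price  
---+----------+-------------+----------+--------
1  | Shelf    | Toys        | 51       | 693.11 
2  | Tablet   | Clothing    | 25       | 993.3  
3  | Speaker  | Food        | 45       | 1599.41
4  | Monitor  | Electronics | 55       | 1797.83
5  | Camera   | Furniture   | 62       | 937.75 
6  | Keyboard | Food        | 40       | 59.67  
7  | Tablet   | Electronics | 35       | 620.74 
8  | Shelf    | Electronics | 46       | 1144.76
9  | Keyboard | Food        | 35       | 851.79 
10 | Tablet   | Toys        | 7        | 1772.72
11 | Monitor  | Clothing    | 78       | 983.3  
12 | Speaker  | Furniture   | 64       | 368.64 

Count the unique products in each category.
SELECT category, COUNT(DISTINCT product)
FROM sales
GROUP BY category

Result:
  Clothing: 2 distinct
  Electronics: 3 distinct
  Food: 2 distinct
  Furniture: 2 distinct
  Toys: 2 distinct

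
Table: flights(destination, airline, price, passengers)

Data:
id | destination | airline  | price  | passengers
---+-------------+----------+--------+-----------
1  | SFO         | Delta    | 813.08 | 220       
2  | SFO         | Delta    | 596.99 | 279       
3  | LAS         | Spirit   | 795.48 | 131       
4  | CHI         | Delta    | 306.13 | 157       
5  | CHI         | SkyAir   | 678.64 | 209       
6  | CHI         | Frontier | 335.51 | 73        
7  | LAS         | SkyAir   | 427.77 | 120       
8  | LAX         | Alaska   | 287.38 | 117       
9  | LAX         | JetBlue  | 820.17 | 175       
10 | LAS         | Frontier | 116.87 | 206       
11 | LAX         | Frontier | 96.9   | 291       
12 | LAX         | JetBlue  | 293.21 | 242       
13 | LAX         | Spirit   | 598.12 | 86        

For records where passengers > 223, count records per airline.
SELECT airline, COUNT(*)
FROM flights
WHERE passengers > 223
GROUP BY airline

Note: WHERE filters rows before grouping.

Result:
  Delta: 1
  Frontier: 1
  JetBlue: 1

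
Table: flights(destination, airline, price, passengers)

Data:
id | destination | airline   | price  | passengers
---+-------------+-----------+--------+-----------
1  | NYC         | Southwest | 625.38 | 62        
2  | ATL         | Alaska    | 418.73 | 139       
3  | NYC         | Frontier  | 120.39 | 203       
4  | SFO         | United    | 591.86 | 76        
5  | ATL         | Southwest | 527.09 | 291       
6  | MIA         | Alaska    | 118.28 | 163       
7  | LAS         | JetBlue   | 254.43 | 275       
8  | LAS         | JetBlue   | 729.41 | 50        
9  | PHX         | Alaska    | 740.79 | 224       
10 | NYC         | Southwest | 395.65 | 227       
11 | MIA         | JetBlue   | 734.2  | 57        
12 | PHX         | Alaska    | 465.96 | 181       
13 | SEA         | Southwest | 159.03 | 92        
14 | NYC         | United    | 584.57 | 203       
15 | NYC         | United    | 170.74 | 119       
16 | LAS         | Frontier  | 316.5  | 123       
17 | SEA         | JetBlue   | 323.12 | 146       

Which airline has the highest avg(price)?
SELECT airline, AVG(price) as val
FROM flights
GROUP BY airline
ORDER BY val DESC
LIMIT 1

Result: JetBlue with avg(price) = 510.29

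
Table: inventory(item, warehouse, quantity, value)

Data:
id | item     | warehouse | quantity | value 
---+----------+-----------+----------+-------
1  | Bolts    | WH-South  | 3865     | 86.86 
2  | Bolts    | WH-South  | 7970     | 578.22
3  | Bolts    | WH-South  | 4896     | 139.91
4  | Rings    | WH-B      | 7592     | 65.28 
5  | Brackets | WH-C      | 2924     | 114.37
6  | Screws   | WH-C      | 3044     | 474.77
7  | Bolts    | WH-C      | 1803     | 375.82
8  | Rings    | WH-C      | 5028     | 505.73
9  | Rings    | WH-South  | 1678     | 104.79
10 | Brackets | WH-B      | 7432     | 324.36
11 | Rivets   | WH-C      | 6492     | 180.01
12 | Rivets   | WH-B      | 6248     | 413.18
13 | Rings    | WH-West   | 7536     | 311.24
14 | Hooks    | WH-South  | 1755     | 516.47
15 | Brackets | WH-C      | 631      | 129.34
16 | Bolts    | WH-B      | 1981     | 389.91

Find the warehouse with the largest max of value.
SELECT warehouse, MAX(value) as val
FROM inventory
GROUP BY warehouse
ORDER BY val DESC
LIMIT 1

Result: WH-South with max(value) = 578.22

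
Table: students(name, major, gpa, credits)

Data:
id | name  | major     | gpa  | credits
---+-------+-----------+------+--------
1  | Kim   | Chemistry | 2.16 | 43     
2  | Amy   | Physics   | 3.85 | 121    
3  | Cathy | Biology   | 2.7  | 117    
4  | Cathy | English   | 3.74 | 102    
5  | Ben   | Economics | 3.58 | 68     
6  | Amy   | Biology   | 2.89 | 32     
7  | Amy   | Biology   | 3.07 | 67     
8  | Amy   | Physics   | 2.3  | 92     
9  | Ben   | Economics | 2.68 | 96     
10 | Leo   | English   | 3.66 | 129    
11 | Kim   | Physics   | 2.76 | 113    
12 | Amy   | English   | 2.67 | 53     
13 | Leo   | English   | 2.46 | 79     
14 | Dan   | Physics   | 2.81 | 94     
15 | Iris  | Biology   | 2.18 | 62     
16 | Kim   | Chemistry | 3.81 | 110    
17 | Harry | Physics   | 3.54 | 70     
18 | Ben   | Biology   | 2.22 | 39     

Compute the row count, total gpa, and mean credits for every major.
SELECT major,
       COUNT(*) as cnt,
       SUM(gpa) as total_gpa,
       AVG(credits) as avg_credits
FROM students
GROUP BY major

Result:
  Biology: 5 records, 13.06 total gpa, 63.40 avg credits
  Chemistry: 2 records, 5.97 total gpa, 76.50 avg credits
  Economics: 2 records, 6.26 total gpa, 82.00 avg credits
  English: 4 records, 12.53 total gpa, 90.75 avg credits
  Physics: 5 records, 15.26 total gpa, 98.00 avg credits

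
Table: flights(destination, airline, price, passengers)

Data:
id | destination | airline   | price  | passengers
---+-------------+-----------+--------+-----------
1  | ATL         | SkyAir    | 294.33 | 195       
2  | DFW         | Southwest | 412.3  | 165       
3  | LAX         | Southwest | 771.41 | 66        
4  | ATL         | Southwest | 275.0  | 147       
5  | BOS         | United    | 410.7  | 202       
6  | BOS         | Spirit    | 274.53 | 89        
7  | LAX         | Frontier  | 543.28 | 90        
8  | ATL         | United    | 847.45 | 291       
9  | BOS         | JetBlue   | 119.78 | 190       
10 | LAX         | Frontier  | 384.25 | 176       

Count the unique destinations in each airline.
SELECT airline, COUNT(DISTINCT destination)
FROM flights
GROUP BY airline

Result:
  Frontier: 1 distinct
  JetBlue: 1 distinct
  SkyAir: 1 distinct
  Southwest: 3 distinct
  Spirit: 1 distinct
  United: 2 distinct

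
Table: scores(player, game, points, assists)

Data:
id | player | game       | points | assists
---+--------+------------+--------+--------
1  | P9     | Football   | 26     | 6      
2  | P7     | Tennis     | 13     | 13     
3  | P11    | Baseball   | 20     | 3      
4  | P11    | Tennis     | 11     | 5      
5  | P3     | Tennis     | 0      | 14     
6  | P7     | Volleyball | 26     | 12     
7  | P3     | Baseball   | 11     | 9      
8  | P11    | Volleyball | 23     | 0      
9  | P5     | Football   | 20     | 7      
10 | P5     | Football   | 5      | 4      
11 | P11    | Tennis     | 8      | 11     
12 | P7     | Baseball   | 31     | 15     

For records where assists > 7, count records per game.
SELECT game, COUNT(*)
FROM scores
WHERE assists > 7
GROUP BY game

Note: WHERE filters rows before grouping.

Result:
  Baseball: 2
  Tennis: 3
  Volleyball: 1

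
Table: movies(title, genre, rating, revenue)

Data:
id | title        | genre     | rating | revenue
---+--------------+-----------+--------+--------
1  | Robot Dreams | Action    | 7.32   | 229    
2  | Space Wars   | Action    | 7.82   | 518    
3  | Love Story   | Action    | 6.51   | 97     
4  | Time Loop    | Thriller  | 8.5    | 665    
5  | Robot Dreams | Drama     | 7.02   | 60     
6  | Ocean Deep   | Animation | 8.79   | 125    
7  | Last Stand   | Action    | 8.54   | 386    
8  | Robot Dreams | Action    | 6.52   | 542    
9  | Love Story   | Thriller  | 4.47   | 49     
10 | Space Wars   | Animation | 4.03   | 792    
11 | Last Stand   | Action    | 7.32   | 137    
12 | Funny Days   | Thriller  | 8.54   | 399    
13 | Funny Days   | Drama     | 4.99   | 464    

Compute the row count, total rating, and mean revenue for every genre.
SELECT genre,
       COUNT(*) as cnt,
       SUM(rating) as total_rating,
       AVG(revenue) as avg_revenue
FROM movies
GROUP BY genre

Result:
  Action: 6 records, 44.03 total rating, 318.17 avg revenue
  Animation: 2 records, 12.82 total rating, 458.50 avg revenue
  Drama: 2 records, 12.01 total rating, 262.00 avg revenue
  Thriller: 3 records, 21.51 total rating, 371.00 avg revenue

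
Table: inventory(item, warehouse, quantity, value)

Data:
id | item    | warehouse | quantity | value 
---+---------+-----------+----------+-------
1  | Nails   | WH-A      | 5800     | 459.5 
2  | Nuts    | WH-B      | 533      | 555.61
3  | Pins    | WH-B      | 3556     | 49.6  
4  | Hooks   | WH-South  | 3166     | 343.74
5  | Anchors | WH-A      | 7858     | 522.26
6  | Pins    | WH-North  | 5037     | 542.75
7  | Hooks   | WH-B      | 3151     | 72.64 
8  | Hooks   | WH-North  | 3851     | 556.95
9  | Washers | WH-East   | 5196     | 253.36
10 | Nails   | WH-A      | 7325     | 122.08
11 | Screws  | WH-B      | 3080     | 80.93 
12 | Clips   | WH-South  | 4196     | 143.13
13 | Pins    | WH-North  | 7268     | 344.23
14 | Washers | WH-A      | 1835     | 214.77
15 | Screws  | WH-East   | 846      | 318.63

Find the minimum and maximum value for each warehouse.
SELECT warehouse, MIN(value), MAX(value)
FROM inventory
GROUP BY warehouse

Result:
  WH-A: min=122.08, max=522.26
  WH-B: min=49.60, max=555.61
  WH-East: min=253.36, max=318.63
  WH-North: min=344.23, max=556.95
  WH-South: min=143.13, max=343.74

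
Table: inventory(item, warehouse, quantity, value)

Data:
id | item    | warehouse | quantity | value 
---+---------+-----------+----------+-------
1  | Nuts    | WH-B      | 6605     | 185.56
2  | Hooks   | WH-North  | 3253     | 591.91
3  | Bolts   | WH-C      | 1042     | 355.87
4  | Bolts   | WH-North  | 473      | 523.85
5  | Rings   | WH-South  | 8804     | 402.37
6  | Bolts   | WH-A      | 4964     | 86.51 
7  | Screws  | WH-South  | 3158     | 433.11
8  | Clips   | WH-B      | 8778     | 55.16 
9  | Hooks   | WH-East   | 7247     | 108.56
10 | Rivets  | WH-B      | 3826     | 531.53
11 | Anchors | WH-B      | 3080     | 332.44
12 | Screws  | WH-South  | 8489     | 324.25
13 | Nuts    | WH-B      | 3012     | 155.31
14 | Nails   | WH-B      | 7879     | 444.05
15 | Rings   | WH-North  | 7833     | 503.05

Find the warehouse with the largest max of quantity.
SELECT warehouse, MAX(quantity) as val
FROM inventory
GROUP BY warehouse
ORDER BY val DESC
LIMIT 1

Result: WH-South with max(quantity) = 8804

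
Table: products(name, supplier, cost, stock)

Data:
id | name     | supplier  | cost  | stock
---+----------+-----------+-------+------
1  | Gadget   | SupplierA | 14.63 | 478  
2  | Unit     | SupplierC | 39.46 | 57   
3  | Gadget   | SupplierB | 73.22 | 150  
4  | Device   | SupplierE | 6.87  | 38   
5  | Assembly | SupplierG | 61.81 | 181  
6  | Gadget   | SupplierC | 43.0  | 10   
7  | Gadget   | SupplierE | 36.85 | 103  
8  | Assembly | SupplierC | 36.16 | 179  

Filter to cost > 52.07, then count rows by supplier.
SELECT supplier, COUNT(*)
FROM products
WHERE cost > 52.07
GROUP BY supplier

Note: WHERE filters rows before grouping.

Result:
  SupplierB: 1
  SupplierG: 1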